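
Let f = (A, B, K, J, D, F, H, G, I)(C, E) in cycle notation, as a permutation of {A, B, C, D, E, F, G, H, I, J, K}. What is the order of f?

The disjoint cycles have lengths 9, 2.
Since disjoint cycles commute, ord(f) = lcm(9, 2) = 18.

18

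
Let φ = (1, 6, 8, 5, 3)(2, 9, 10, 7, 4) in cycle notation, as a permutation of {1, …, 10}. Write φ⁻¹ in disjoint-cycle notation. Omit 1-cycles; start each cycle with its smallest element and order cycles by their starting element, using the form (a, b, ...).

(1, 3, 5, 8, 6)(2, 4, 7, 10, 9)

If φ sends a → b within a cycle, φ⁻¹ sends b → a; equivalently, reverse each cycle.
Reversing each cycle of φ and rotating so the smallest element leads gives (1, 3, 5, 8, 6)(2, 4, 7, 10, 9).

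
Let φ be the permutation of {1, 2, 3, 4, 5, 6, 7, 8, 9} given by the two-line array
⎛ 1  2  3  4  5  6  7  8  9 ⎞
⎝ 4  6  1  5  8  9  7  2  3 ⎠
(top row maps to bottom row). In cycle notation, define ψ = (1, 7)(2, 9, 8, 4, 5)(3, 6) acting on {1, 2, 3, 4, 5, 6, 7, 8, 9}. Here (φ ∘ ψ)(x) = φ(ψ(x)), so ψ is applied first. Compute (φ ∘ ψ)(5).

ψ(5) = 2, then φ(2) = 6; composing gives (φ ∘ ψ)(5) = 6.

6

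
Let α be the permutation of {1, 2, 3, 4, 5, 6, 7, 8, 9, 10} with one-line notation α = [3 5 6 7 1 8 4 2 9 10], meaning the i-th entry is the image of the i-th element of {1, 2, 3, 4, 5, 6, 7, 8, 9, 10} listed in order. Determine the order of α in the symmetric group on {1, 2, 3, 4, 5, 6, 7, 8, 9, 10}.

Writing α as disjoint cycles, the cycle lengths are 6, 2, 1, 1.
The order of α is the least common multiple of its cycle lengths: lcm(6, 2) = 6.

6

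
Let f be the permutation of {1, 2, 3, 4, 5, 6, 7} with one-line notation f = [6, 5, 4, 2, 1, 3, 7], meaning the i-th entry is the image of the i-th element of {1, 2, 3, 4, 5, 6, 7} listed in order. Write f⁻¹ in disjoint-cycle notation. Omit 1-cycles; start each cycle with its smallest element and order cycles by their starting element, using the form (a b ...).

First write f in disjoint cycles: (1 6 3 4 2 5).
Reversing each cycle (and rotating so the smallest element leads) gives f⁻¹ = (1 5 2 4 3 6).

(1 5 2 4 3 6)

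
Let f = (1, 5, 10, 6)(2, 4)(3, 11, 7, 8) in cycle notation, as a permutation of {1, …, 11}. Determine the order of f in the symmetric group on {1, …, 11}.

4

The cycle type of f is (4, 4, 2, 1).
The order is lcm(4, 4, 2) = 4.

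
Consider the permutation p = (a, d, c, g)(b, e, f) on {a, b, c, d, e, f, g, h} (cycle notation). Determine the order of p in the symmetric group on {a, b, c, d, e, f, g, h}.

12

The cycle type of p is (4, 3, 1).
Since disjoint cycles commute, ord(p) = lcm(4, 3) = 12.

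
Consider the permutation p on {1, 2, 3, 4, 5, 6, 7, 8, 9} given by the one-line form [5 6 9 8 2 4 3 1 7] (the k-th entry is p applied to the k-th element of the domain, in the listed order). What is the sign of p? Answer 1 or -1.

-1

In disjoint-cycle form the cycle lengths are 6, 3.
A cycle of length ℓ contributes ℓ−1 transpositions, so p is a product of 5 + 2 = 7 transpositions — odd.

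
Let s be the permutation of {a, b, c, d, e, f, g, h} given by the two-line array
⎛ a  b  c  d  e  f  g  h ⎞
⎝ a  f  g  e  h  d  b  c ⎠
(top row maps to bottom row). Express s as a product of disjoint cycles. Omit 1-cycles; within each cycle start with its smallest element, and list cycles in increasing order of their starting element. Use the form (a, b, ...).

Start at b and follow images: b → f → d → e → h → c → g → b, giving the cycle (b, f, d, e, h, c, g).
Repeating from the next unused element and collecting all non-trivial cycles gives (b, f, d, e, h, c, g).

(b, f, d, e, h, c, g)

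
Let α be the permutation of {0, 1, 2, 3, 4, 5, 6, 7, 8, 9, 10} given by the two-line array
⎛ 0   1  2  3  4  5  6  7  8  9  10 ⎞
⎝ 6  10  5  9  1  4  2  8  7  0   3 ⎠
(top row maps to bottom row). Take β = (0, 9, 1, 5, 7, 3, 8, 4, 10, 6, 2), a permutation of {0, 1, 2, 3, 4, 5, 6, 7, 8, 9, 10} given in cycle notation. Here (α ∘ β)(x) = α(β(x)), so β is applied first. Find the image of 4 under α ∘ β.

First apply β: β(4) = 10, then α(10) = 3. Thus (α ∘ β)(4) = 3.

3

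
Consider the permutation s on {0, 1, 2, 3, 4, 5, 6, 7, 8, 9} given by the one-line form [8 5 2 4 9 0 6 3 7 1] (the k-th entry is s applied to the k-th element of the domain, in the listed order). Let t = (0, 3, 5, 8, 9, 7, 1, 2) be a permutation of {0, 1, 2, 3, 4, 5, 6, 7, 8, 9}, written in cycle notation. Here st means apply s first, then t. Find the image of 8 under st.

1

s(8) = 7, then t(7) = 1; composing gives (st)(8) = 1.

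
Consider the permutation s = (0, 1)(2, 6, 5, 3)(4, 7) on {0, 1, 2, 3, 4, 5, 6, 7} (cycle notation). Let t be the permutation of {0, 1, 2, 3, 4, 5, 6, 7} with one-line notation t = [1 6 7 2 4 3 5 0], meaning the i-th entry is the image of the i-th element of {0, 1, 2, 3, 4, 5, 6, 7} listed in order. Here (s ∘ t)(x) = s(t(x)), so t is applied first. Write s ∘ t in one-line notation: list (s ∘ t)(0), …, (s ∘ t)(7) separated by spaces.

0 5 4 6 7 2 3 1

(s ∘ t)(x) = s(t(x)). Computing each image: s(t(0)) = s(1) = 0, s(t(1)) = s(6) = 5, s(t(2)) = s(7) = 4, s(t(3)) = s(2) = 6, s(t(4)) = s(4) = 7, s(t(5)) = s(3) = 2, s(t(6)) = s(5) = 3, s(t(7)) = s(0) = 1.
Hence s ∘ t = [0 5 4 6 7 2 3 1].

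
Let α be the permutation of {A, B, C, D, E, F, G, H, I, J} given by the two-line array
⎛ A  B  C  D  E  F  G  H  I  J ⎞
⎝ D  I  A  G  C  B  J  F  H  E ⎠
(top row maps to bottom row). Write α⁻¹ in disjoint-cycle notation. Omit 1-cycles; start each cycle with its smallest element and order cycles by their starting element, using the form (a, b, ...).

First write α in disjoint cycles: (A, D, G, J, E, C)(B, I, H, F).
The inverse reverses every cycle; in canonical form, α⁻¹ = (A, C, E, J, G, D)(B, F, H, I).

(A, C, E, J, G, D)(B, F, H, I)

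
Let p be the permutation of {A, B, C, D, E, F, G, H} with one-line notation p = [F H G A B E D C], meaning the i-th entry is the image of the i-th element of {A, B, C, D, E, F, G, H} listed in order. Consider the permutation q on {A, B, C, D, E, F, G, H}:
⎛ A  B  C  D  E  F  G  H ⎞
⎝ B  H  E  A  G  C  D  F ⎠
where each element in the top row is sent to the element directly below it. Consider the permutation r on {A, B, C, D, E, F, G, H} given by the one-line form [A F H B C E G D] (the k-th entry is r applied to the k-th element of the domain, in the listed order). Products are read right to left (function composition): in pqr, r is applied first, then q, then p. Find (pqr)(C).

(pqr)(C) = p(q(r(C))). r(C) = H, then q(H) = F, then p(F) = E, so the result is E.

E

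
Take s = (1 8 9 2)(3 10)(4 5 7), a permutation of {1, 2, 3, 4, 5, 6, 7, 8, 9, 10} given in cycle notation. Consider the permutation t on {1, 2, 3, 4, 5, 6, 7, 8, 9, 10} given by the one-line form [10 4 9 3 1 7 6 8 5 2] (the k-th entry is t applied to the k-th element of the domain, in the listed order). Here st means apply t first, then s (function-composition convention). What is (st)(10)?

1

(st)(10) = s(t(10)). t(10) = 2, then s(2) = 1. So (st)(10) = 1.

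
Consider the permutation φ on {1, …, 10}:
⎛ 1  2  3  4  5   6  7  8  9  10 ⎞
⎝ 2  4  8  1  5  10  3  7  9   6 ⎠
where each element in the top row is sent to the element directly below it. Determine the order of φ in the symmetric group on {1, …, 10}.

Writing φ as disjoint cycles, the cycle lengths are 3, 3, 2, 1, 1.
The order is lcm(3, 3, 2) = 6.

6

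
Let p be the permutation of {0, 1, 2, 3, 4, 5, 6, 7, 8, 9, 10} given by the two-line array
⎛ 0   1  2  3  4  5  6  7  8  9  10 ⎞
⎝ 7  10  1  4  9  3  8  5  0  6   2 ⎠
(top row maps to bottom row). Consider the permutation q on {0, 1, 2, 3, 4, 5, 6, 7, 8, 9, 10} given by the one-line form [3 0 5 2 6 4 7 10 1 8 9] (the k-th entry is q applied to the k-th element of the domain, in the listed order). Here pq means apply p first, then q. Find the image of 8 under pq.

3

p(8) = 0, then q(0) = 3; composing gives (pq)(8) = 3.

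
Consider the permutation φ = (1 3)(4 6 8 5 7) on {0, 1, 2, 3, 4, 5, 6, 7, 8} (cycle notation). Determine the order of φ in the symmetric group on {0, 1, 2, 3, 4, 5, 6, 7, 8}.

The cycle type of φ is (5, 2, 1, 1).
The order is lcm(5, 2) = 10.

10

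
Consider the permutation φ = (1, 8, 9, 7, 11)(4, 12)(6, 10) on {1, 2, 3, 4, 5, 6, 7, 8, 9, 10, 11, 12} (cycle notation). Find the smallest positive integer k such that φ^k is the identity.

The disjoint cycles have lengths 5, 2, 2, 1, 1, 1.
Since disjoint cycles commute, ord(φ) = lcm(5, 2, 2) = 10.

10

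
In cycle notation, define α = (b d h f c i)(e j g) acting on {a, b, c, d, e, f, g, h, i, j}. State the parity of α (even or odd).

odd

The cycle lengths are 6, 3, 1.
A cycle of length ℓ contributes ℓ−1 transpositions, so α is a product of 5 + 2 = 7 transpositions — odd.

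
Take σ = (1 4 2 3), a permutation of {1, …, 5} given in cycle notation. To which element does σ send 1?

1 appears in (1 4 2 3); the next entry (wrapping around) is 4.

4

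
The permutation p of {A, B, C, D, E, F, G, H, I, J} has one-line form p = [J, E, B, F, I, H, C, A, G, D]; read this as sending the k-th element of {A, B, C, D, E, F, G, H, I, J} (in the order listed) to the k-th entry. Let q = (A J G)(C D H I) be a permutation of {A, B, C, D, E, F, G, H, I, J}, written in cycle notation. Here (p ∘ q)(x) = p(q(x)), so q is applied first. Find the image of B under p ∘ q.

E

q(B) = B, then p(B) = E; composing gives (p ∘ q)(B) = E.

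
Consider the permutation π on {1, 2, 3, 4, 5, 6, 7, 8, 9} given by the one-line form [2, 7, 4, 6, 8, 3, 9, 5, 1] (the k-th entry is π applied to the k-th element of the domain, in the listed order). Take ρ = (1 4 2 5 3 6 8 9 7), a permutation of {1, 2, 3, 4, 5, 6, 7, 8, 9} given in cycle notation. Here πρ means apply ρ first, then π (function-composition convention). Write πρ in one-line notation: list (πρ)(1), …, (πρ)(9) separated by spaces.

6 8 3 7 4 5 2 1 9

For each element, apply ρ then π: 1 → 4 → 6; 2 → 5 → 8; 3 → 6 → 3; 4 → 2 → 7; 5 → 3 → 4; 6 → 8 → 5; 7 → 1 → 2; 8 → 9 → 1; 9 → 7 → 9.
So πρ in one-line form is 6 8 3 7 4 5 2 1 9.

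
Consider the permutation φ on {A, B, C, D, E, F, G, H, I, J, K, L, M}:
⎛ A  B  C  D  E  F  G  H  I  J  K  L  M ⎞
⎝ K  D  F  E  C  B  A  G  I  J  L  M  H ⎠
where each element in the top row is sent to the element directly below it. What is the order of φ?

Decomposing into disjoint cycles gives cycle lengths 6, 5, 1, 1.
Since disjoint cycles commute, ord(φ) = lcm(6, 5) = 30.

30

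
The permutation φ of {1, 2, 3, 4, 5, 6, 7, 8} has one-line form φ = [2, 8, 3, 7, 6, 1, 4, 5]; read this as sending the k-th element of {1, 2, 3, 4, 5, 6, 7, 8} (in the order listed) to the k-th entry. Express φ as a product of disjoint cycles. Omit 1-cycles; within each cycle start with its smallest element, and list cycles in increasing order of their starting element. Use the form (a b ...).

(1 2 8 5 6)(4 7)

From 1: 1 → 2 → 8 → 5 → 6 → 1, closing the cycle (1 2 8 5 6).
Continuing from each remaining unvisited element yields (1 2 8 5 6)(4 7).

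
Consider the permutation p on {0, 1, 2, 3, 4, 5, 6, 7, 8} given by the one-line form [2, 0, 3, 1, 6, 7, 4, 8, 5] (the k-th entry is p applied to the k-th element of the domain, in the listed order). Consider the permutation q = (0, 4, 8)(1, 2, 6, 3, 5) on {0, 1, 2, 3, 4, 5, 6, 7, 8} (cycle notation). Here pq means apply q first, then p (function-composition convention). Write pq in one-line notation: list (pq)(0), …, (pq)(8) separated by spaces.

Chase each element through q then p: 0 → 4 → 6; 1 → 2 → 3; 2 → 6 → 4; 3 → 5 → 7; 4 → 8 → 5; 5 → 1 → 0; 6 → 3 → 1; 7 → 7 → 8; 8 → 0 → 2.
Collecting the images, pq = [6 3 4 7 5 0 1 8 2].

6 3 4 7 5 0 1 8 2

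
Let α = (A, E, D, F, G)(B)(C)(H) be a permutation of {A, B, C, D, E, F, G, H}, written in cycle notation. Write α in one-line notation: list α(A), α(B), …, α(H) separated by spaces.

Image by image: A↦E, B↦B, C↦C, D↦F, E↦D, F↦G, G↦A, H↦H.
Listing these in domain order gives E B C F D G A H.

E B C F D G A H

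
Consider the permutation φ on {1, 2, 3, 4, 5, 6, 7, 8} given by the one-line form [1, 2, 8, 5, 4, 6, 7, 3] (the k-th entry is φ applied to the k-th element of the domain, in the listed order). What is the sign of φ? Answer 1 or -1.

In disjoint-cycle form the cycle lengths are 2, 2, 1, 1, 1, 1.
A cycle of length ℓ contributes ℓ−1 transpositions, so φ is a product of 1 + 1 = 2 transpositions — even.

1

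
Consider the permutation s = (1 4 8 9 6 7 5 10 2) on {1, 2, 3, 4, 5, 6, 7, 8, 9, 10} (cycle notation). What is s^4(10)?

10 lies in the 9-cycle (1 4 8 9 6 7 5 10 2).
Advancing 4 steps from 10: 10 → 2 → 1 → 4 → 8.

8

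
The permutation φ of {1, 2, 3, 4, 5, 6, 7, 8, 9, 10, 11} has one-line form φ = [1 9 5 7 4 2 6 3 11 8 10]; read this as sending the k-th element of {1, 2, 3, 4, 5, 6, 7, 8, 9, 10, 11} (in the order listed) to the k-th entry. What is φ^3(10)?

5

Tracing 10 → 8 → … returns to 10 after 10 steps, so 10 lies in a 10-cycle (2, 9, 11, 10, 8, 3, 5, 4, 7, 6).
Stepping 3 places around the cycle: 10 → 8 → 3 → 5.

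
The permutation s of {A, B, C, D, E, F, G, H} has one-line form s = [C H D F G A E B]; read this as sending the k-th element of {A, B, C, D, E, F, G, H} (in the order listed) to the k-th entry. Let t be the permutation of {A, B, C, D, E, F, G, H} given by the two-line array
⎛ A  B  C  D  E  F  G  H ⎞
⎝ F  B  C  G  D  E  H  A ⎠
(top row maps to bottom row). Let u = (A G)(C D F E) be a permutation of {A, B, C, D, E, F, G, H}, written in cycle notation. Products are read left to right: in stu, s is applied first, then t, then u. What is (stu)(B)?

Chase B: s(B) = H; t(H) = A; u(A) = G. Hence (stu)(B) = G.

G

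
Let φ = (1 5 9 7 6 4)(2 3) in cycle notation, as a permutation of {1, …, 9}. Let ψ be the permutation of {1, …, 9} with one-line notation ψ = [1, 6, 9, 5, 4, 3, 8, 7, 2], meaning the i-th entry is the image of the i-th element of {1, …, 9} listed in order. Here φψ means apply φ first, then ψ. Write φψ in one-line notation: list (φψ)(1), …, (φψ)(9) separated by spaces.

(φψ)(x) = ψ(φ(x)). Computing each image: ψ(φ(1)) = ψ(5) = 4, ψ(φ(2)) = ψ(3) = 9, ψ(φ(3)) = ψ(2) = 6, ψ(φ(4)) = ψ(1) = 1, ψ(φ(5)) = ψ(9) = 2, ψ(φ(6)) = ψ(4) = 5, ψ(φ(7)) = ψ(6) = 3, ψ(φ(8)) = ψ(8) = 7, ψ(φ(9)) = ψ(7) = 8.
Hence φψ = [4 9 6 1 2 5 3 7 8].

4 9 6 1 2 5 3 7 8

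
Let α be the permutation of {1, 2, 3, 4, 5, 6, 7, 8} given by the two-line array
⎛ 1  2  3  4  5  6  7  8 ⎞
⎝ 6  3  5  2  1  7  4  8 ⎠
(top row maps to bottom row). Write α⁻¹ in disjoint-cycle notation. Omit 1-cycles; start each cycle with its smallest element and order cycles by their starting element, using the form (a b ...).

(1 5 3 2 4 7 6)

First write α in disjoint cycles: (1 6 7 4 2 3 5).
The inverse reverses every cycle; in canonical form, α⁻¹ = (1 5 3 2 4 7 6).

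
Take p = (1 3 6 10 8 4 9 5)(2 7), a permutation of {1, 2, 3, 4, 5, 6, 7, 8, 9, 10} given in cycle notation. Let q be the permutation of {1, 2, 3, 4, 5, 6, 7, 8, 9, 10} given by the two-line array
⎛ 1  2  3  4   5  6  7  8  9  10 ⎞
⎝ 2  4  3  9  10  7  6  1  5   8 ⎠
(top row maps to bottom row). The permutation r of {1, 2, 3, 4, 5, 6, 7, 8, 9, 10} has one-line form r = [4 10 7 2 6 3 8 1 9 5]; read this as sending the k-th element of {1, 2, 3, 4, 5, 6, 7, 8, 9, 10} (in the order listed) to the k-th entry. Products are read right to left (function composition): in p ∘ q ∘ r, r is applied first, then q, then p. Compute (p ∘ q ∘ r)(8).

7

Chase 8: r(8) = 1; q(1) = 2; p(2) = 7. Hence (p ∘ q ∘ r)(8) = 7.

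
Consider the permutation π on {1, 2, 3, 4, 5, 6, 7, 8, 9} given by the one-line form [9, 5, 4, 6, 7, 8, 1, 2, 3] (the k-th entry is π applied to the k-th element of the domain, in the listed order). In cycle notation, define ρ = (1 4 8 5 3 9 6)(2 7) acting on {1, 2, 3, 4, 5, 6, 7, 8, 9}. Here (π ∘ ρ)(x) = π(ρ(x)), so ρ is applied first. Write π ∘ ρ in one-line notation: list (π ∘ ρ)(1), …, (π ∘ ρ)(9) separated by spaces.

(π ∘ ρ)(x) = π(ρ(x)). Computing each image: π(ρ(1)) = π(4) = 6, π(ρ(2)) = π(7) = 1, π(ρ(3)) = π(9) = 3, π(ρ(4)) = π(8) = 2, π(ρ(5)) = π(3) = 4, π(ρ(6)) = π(1) = 9, π(ρ(7)) = π(2) = 5, π(ρ(8)) = π(5) = 7, π(ρ(9)) = π(6) = 8.
Hence π ∘ ρ = [6 1 3 2 4 9 5 7 8].

6 1 3 2 4 9 5 7 8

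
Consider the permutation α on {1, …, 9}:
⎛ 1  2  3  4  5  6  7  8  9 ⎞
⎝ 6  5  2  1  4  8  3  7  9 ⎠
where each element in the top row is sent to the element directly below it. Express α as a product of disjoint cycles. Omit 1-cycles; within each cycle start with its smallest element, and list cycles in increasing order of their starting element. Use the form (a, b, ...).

(1, 6, 8, 7, 3, 2, 5, 4)

From 1: 1 → 6 → 8 → 7 → 3 → 2 → 5 → 4 → 1, closing the cycle (1, 6, 8, 7, 3, 2, 5, 4).
Continuing from each remaining unvisited element yields (1, 6, 8, 7, 3, 2, 5, 4).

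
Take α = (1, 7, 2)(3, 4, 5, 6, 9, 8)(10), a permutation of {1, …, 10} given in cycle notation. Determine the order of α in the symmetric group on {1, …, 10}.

The disjoint cycles have lengths 6, 3, 1.
Since disjoint cycles commute, ord(α) = lcm(6, 3) = 6.

6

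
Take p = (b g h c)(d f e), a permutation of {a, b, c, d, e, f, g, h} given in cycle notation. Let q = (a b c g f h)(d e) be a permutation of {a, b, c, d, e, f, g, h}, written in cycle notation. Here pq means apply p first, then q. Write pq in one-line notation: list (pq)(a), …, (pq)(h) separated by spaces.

(pq)(x) = q(p(x)). Computing each image: q(p(a)) = q(a) = b, q(p(b)) = q(g) = f, q(p(c)) = q(b) = c, q(p(d)) = q(f) = h, q(p(e)) = q(d) = e, q(p(f)) = q(e) = d, q(p(g)) = q(h) = a, q(p(h)) = q(c) = g.
Hence pq = [b f c h e d a g].

b f c h e d a g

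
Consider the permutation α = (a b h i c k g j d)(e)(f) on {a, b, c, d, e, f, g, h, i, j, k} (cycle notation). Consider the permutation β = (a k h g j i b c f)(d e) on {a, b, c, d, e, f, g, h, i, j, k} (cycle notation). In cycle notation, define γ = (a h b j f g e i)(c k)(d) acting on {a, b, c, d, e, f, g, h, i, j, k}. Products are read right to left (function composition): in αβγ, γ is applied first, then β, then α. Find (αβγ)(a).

(αβγ)(a) = α(β(γ(a))). γ(a) = h, then β(h) = g, then α(g) = j, so the result is j.

j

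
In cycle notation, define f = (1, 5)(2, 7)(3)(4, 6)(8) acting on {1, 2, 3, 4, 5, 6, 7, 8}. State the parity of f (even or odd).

The cycle lengths are 2, 2, 2, 1, 1.
A cycle is odd iff its length is even; f has 3 even-length cycles, so sgn(f) = (−1)^3 and f is odd.

odd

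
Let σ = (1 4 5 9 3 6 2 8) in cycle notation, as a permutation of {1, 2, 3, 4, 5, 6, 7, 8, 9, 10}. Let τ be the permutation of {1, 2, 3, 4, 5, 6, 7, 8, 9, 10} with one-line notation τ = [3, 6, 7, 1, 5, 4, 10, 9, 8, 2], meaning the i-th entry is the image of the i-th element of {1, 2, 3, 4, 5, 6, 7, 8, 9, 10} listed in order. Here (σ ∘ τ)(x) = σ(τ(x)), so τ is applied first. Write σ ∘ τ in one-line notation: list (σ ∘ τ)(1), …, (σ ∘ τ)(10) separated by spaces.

Chase each element through τ then σ: 1 → 3 → 6; 2 → 6 → 2; 3 → 7 → 7; 4 → 1 → 4; 5 → 5 → 9; 6 → 4 → 5; 7 → 10 → 10; 8 → 9 → 3; 9 → 8 → 1; 10 → 2 → 8.
So σ ∘ τ in one-line form is 6 2 7 4 9 5 10 3 1 8.

6 2 7 4 9 5 10 3 1 8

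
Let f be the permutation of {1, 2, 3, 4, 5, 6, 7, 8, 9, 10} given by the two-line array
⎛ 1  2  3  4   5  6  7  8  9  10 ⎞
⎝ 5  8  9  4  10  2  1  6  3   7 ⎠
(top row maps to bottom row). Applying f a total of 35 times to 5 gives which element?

1

Tracing 5 → 10 → … returns to 5 after 4 steps, so 5 lies in a 4-cycle (1, 5, 10, 7).
Powers repeat with period 4 on this cycle, and 35 mod 4 = 3, so f^35(5) = f^3(5).
Stepping 3 places around the cycle: 5 → 10 → 7 → 1.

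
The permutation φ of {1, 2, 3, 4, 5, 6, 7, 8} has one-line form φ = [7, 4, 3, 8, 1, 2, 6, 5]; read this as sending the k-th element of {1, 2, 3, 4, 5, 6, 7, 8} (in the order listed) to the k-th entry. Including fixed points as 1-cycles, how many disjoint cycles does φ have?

The cycle decomposition is (1, 7, 6, 2, 4, 8, 5)(3), which has 2 cycles (counting 1-cycles).

2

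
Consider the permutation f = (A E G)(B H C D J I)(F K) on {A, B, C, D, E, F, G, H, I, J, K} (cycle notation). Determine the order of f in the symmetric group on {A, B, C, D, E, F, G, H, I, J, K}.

6

The cycle type of f is (6, 3, 2).
The order is lcm(6, 3, 2) = 6.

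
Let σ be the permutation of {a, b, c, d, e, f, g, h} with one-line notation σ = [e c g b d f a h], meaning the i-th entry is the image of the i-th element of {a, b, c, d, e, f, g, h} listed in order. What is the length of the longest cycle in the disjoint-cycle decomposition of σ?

Decomposing into disjoint cycles gives (a e d b c g); the longest has length 6.

6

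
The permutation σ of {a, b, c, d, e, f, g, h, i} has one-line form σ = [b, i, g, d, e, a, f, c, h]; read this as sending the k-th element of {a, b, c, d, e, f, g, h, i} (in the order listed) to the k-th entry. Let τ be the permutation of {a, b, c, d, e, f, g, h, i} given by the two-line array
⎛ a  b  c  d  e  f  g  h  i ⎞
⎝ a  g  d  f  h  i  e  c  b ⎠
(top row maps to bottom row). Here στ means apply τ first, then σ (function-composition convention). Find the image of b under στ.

(στ)(b) = σ(τ(b)). τ(b) = g, then σ(g) = f. So (στ)(b) = f.

f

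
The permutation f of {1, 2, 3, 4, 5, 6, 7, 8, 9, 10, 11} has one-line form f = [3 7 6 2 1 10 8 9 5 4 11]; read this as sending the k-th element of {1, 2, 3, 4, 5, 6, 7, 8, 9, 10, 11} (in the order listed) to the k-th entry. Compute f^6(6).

Tracing 6 → 10 → … returns to 6 after 10 steps, so 6 lies in a 10-cycle (1 3 6 10 4 2 7 8 9 5).
Advancing 6 steps from 6: 6 → 10 → 4 → 2 → 7 → 8 → 9.

9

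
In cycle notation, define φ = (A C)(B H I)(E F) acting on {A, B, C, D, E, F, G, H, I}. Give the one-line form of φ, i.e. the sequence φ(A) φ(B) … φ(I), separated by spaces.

C H A D F E G I B

Reading each image from the cycles: A→C, B→H, C→A, D→D, E→F, F→E, G→G, H→I, I→B.
Listing these in domain order gives C H A D F E G I B.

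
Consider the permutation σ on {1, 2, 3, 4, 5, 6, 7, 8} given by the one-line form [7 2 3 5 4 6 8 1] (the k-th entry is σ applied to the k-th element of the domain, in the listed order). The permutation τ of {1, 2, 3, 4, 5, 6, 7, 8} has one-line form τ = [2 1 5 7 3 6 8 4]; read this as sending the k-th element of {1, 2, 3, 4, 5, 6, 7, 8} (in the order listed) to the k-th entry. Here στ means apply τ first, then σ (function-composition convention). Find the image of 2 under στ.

7

τ(2) = 1, then σ(1) = 7; composing gives (στ)(2) = 7.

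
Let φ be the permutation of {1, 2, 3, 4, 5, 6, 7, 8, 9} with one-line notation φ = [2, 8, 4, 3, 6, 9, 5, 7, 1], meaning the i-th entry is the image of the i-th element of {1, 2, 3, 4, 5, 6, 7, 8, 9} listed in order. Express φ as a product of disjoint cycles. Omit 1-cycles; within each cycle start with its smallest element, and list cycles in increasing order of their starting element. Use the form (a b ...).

(1 2 8 7 5 6 9)(3 4)

From 1: 1 → 2 → 8 → 7 → 5 → 6 → 9 → 1, closing the cycle (1 2 8 7 5 6 9).
Repeating from the next unused element and collecting all non-trivial cycles gives (1 2 8 7 5 6 9)(3 4).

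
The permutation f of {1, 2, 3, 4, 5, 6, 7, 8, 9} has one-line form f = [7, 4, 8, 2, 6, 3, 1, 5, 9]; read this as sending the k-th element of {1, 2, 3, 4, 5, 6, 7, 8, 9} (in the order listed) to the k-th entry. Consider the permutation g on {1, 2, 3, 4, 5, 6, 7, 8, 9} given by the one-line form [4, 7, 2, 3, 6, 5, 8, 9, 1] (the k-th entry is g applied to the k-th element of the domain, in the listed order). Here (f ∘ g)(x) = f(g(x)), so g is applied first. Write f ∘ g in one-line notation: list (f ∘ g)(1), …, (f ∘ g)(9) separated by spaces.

(f ∘ g)(x) = f(g(x)). Computing each image: f(g(1)) = f(4) = 2, f(g(2)) = f(7) = 1, f(g(3)) = f(2) = 4, f(g(4)) = f(3) = 8, f(g(5)) = f(6) = 3, f(g(6)) = f(5) = 6, f(g(7)) = f(8) = 5, f(g(8)) = f(9) = 9, f(g(9)) = f(1) = 7.
Hence f ∘ g = [2 1 4 8 3 6 5 9 7].

2 1 4 8 3 6 5 9 7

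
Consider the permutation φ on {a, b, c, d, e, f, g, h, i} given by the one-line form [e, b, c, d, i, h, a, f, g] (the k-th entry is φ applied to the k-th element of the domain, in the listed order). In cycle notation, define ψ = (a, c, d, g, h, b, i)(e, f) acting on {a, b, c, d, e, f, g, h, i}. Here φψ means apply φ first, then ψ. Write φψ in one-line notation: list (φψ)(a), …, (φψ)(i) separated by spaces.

f i d g a b c e h

(φψ)(x) = ψ(φ(x)). Computing each image: ψ(φ(a)) = ψ(e) = f, ψ(φ(b)) = ψ(b) = i, ψ(φ(c)) = ψ(c) = d, ψ(φ(d)) = ψ(d) = g, ψ(φ(e)) = ψ(i) = a, ψ(φ(f)) = ψ(h) = b, ψ(φ(g)) = ψ(a) = c, ψ(φ(h)) = ψ(f) = e, ψ(φ(i)) = ψ(g) = h.
Hence φψ = [f i d g a b c e h].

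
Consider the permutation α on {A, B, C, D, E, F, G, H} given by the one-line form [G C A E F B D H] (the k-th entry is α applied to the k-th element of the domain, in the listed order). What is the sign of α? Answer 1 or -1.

In disjoint-cycle form the cycle lengths are 7, 1.
A cycle is odd iff its length is even; α has 0 even-length cycles, so sgn(α) = (−1)^0 and α is even.

1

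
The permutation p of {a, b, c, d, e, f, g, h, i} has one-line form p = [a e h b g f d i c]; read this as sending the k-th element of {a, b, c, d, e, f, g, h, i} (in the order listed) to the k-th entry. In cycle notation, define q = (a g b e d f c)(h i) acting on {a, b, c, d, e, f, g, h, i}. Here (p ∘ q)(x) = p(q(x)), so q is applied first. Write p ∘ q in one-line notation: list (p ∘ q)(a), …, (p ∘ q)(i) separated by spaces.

d g a f b h e c i

(p ∘ q)(x) = p(q(x)). Computing each image: p(q(a)) = p(g) = d, p(q(b)) = p(e) = g, p(q(c)) = p(a) = a, p(q(d)) = p(f) = f, p(q(e)) = p(d) = b, p(q(f)) = p(c) = h, p(q(g)) = p(b) = e, p(q(h)) = p(i) = c, p(q(i)) = p(h) = i.
Hence p ∘ q = [d g a f b h e c i].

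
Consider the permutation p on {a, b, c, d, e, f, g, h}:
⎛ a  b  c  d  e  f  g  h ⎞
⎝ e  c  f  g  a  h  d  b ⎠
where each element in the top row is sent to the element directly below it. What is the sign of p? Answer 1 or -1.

-1

In disjoint-cycle form the cycle lengths are 4, 2, 2.
A cycle is odd iff its length is even; p has 3 even-length cycles, so sgn(p) = (−1)^3 and p is odd.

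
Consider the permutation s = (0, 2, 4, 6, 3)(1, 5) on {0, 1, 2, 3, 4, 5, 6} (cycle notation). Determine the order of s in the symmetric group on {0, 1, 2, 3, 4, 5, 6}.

The cycle type of s is (5, 2).
The order is lcm(5, 2) = 10.

10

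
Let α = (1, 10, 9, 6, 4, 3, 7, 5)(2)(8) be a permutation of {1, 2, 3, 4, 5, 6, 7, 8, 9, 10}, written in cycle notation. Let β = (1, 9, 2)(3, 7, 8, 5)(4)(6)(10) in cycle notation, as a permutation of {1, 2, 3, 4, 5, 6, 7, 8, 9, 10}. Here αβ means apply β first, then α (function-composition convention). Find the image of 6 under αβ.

First apply β: β(6) = 6, then α(6) = 4. Thus (αβ)(6) = 4.

4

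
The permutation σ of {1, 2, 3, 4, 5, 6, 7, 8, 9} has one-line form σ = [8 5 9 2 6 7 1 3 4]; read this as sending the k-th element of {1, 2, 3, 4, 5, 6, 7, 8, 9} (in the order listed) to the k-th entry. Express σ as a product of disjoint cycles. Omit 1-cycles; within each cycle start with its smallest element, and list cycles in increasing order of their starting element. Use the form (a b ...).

(1 8 3 9 4 2 5 6 7)

Start at 1 and follow images: 1 → 8 → 3 → 9 → 4 → 2 → 5 → 6 → 7 → 1, giving the cycle (1 8 3 9 4 2 5 6 7).
Repeating from the next unused element and collecting all non-trivial cycles gives (1 8 3 9 4 2 5 6 7).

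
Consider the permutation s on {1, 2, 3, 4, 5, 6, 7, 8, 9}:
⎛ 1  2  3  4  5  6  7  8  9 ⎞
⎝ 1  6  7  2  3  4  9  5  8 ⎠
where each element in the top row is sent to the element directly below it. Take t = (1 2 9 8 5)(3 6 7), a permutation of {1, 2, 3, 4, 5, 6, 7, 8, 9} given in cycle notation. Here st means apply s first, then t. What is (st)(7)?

s(7) = 9, then t(9) = 8; composing gives (st)(7) = 8.

8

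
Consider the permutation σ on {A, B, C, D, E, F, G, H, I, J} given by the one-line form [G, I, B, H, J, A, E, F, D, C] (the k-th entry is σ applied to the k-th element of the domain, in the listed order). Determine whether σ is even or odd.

odd

In disjoint-cycle form the cycle lengths are 10.
A cycle is odd iff its length is even; σ has 1 even-length cycle, so sgn(σ) = (−1)^1 and σ is odd.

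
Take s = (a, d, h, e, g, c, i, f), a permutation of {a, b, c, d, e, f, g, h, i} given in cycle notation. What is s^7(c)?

g

c lies in the 8-cycle (a, d, h, e, g, c, i, f).
Stepping 7 places around the cycle: c → i → f → a → d → h → e → g.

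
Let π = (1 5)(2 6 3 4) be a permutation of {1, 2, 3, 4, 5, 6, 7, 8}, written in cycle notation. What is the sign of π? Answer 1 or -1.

1

The cycle lengths are 4, 2, 1, 1.
A cycle of length ℓ contributes ℓ−1 transpositions, so π is a product of 3 + 1 = 4 transpositions — even.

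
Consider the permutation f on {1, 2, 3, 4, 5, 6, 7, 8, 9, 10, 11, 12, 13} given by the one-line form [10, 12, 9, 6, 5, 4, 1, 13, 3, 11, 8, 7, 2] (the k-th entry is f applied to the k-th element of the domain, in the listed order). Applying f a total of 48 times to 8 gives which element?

8

Tracing 8 → 13 → … returns to 8 after 8 steps, so 8 lies in an 8-cycle (1, 10, 11, 8, 13, 2, 12, 7).
Powers repeat with period 8 on this cycle, and 48 mod 8 = 0, so f^48(8) = f^0(8).
So f^48(8) = 8.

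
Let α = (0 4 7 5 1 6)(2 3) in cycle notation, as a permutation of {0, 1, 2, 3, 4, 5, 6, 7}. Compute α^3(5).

0

5 lies in the 6-cycle (0 4 7 5 1 6).
Advancing 3 steps from 5: 5 → 1 → 6 → 0.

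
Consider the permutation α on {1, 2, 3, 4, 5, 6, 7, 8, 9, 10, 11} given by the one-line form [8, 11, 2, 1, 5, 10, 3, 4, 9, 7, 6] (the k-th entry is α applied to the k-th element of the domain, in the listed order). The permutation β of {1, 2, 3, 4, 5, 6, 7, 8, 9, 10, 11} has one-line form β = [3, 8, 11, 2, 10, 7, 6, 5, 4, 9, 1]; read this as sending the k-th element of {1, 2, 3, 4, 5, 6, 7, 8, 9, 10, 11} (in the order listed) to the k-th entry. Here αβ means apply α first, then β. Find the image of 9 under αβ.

4

α(9) = 9, then β(9) = 4; composing gives (αβ)(9) = 4.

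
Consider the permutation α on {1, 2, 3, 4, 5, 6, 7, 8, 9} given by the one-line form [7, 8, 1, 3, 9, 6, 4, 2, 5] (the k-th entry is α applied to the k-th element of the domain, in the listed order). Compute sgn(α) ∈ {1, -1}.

-1

In disjoint-cycle form the cycle lengths are 4, 2, 2, 1.
A cycle of length ℓ contributes ℓ−1 transpositions, so α is a product of 3 + 1 + 1 = 5 transpositions — odd.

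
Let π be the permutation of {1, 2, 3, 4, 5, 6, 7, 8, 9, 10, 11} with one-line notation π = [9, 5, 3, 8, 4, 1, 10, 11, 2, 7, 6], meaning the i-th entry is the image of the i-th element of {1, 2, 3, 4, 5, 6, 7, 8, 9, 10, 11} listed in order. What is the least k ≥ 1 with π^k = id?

The disjoint-cycle form of π has cycle lengths 8, 2, 1.
The order is lcm(8, 2) = 8.

8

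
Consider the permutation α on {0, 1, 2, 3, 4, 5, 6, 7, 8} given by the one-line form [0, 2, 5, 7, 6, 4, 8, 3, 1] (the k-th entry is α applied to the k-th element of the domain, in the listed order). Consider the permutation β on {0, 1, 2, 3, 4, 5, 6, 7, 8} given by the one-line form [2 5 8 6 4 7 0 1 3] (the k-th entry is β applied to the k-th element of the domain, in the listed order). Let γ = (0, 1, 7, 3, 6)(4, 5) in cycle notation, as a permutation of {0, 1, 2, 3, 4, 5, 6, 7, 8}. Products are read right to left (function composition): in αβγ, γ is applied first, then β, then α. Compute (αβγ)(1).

2

Apply the permutations in order: γ(1) = 7, then β(7) = 1, then α(1) = 2. So (αβγ)(1) = 2.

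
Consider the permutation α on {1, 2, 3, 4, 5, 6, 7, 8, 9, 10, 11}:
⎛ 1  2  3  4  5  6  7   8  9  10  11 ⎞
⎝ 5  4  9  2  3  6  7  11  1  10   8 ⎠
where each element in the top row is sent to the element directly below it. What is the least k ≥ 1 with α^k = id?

The disjoint-cycle form of α has cycle lengths 4, 2, 2, 1, 1, 1.
Since disjoint cycles commute, ord(α) = lcm(4, 2, 2) = 4.

4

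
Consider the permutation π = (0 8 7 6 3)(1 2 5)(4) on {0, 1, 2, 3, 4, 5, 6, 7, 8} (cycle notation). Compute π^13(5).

5 lies in the 3-cycle (1 2 5).
Since the cycle has length 3, π^13 acts on it the same as π^1 (13 mod 3 = 1).
Advancing 1 step from 5: 5 → 1.

1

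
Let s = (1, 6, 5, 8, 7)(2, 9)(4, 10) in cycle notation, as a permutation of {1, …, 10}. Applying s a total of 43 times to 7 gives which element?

7 lies in the 5-cycle (1, 6, 5, 8, 7).
On a 5-cycle, s^5 is the identity, so s^43 = s^3 there (43 ≡ 3 mod 5).
Stepping 3 places around the cycle: 7 → 1 → 6 → 5.

5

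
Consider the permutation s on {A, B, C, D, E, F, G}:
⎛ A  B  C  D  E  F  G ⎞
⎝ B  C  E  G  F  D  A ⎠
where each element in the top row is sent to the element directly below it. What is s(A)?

The entry below A in the array is B, so s(A) = B.

B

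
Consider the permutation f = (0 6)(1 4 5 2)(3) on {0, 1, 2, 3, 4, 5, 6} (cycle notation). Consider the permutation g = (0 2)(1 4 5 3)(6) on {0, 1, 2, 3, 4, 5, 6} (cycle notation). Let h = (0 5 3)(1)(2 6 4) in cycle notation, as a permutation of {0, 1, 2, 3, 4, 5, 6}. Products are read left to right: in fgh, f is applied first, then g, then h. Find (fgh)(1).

3

(fgh)(1) = h(g(f(1))). f(1) = 4, then g(4) = 5, then h(5) = 3, so the result is 3.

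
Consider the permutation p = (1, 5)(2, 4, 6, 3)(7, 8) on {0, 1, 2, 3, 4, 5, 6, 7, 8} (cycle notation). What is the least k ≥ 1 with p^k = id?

4

The disjoint cycles have lengths 4, 2, 2, 1.
Since disjoint cycles commute, ord(p) = lcm(4, 2, 2) = 4.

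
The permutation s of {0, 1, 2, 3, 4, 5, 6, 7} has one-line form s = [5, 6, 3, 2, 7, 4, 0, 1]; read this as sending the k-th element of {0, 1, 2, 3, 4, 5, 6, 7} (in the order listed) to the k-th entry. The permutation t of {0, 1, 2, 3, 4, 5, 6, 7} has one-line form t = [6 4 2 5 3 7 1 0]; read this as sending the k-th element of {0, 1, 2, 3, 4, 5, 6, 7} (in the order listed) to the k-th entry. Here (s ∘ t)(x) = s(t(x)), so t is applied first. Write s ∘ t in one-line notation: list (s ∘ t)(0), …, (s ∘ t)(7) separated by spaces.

0 7 3 4 2 1 6 5

(s ∘ t)(x) = s(t(x)). Computing each image: s(t(0)) = s(6) = 0, s(t(1)) = s(4) = 7, s(t(2)) = s(2) = 3, s(t(3)) = s(5) = 4, s(t(4)) = s(3) = 2, s(t(5)) = s(7) = 1, s(t(6)) = s(1) = 6, s(t(7)) = s(0) = 5.
Hence s ∘ t = [0 7 3 4 2 1 6 5].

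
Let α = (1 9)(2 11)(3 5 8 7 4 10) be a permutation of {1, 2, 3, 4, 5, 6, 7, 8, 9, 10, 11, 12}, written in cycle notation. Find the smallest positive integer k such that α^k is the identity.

6

The disjoint cycles have lengths 6, 2, 2, 1, 1.
The order is lcm(6, 2, 2) = 6.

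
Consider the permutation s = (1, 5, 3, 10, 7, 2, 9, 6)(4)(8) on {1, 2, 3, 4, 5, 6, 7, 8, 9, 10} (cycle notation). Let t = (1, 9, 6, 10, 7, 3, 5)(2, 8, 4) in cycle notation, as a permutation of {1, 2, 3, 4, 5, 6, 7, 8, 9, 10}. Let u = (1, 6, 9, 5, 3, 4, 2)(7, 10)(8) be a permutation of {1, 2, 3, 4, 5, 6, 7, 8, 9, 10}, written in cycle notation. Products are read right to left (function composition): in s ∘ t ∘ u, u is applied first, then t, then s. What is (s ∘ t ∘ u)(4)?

(s ∘ t ∘ u)(4) = s(t(u(4))). u(4) = 2, then t(2) = 8, then s(8) = 8, so the result is 8.

8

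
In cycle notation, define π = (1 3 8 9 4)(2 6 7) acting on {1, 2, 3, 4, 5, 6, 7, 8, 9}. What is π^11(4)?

4 lies in the 5-cycle (1 3 8 9 4).
Since the cycle has length 5, π^11 acts on it the same as π^1 (11 mod 5 = 1).
Advancing 1 step from 4: 4 → 1.

1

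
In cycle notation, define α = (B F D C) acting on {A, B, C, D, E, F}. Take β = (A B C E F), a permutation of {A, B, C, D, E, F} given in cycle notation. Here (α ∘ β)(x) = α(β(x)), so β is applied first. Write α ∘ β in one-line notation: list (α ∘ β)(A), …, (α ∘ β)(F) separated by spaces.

F B E C D A

Chase each element through β then α: A → B → F; B → C → B; C → E → E; D → D → C; E → F → D; F → A → A.
Collecting the images, α ∘ β = [F B E C D A].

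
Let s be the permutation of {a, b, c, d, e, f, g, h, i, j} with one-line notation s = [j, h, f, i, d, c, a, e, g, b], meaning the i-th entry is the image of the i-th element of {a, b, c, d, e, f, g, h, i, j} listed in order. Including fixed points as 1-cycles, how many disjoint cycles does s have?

The cycle decomposition is (a j b h e d i g)(c f), which has 2 cycles (counting 1-cycles).

2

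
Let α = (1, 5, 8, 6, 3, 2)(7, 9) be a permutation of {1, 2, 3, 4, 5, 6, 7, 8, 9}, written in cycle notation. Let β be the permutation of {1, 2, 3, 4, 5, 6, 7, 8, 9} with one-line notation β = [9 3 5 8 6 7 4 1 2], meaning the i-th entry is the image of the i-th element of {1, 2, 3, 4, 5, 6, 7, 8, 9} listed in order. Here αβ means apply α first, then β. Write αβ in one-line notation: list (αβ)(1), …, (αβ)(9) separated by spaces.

6 9 3 8 1 5 2 7 4

(αβ)(x) = β(α(x)). Computing each image: β(α(1)) = β(5) = 6, β(α(2)) = β(1) = 9, β(α(3)) = β(2) = 3, β(α(4)) = β(4) = 8, β(α(5)) = β(8) = 1, β(α(6)) = β(3) = 5, β(α(7)) = β(9) = 2, β(α(8)) = β(6) = 7, β(α(9)) = β(7) = 4.
Hence αβ = [6 9 3 8 1 5 2 7 4].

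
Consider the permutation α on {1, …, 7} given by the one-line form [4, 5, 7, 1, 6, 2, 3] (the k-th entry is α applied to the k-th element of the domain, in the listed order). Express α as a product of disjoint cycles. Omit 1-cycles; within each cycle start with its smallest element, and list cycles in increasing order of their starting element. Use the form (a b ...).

(1 4)(2 5 6)(3 7)

Start at 1 and follow images: 1 → 4 → 1, giving the cycle (1 4).
Repeating from the next unused element and collecting all non-trivial cycles gives (1 4)(2 5 6)(3 7).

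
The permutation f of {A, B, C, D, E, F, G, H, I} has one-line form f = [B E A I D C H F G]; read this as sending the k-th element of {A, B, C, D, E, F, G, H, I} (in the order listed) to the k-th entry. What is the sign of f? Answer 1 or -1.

In disjoint-cycle form the cycle lengths are 9.
A cycle of length ℓ contributes ℓ−1 transpositions, so f is a product of 8 transpositions — even.

1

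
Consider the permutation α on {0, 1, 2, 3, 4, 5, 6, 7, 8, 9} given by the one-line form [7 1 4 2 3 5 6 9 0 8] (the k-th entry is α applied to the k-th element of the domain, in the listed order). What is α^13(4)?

Tracing 4 → 3 → … returns to 4 after 3 steps, so 4 lies in a 3-cycle (2, 4, 3).
On a 3-cycle, α^3 is the identity, so α^13 = α^1 there (13 ≡ 1 mod 3).
Advancing 1 step from 4: 4 → 3.

3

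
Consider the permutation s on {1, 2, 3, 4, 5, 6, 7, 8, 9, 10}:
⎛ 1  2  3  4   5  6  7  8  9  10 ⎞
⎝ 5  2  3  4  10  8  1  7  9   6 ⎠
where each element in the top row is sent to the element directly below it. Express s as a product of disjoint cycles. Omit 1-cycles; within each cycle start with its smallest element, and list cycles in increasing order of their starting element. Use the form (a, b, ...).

From 1: 1 → 5 → 10 → 6 → 8 → 7 → 1, closing the cycle (1, 5, 10, 6, 8, 7).
Repeating from the next unused element and collecting all non-trivial cycles gives (1, 5, 10, 6, 8, 7).

(1, 5, 10, 6, 8, 7)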